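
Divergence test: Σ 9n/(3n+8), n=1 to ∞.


lim(n→∞) 9n/(3n+8) = 9/3 = 3  (divide numerator and denominator by n)
lim aₙ = 3 ≠ 0 → series DIVERGES

Diverges (lim aₙ = 3 ≠ 0)


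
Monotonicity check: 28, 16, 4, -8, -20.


Differences: -12, -12, -12, -12
All differences < 0 → strictly DECREASING

Monotonically decreasing


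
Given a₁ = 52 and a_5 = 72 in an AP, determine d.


d = (aₙ - a₁)/(n-1)
= (72 - 52)/(5-1)
= 20/4 = 5

d = 5


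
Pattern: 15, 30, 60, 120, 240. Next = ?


Pattern: geometric (r=2)
Terms: 15, 30, 60, 120, 240
Next term = 480

Next term = 480


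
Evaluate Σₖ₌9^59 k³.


Σₖ₌9^59 k³ = [59·60/2]² − [8·9/2]²
= 3132900 − 1296 = 3131604

Σk³ = 3131604


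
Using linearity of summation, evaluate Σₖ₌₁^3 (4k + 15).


Σ(4k+15) = 4·Σk + 15·n
= 4·6 + 15·3
= 24 + 45 = 69

Σ = 69


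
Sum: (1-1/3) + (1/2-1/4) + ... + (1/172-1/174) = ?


Telescoping with gap 2: two head and two tail terms survive.
= (1 + 1/2) - (1/173 + 1/174)
= 3/2 - 1/173 - 1/174 = 22403/15051

Sum = 22403/15051


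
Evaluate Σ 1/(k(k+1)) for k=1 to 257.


1/(k(k+1)) = 1/k - 1/(k+1) (partial fractions)
Telescoping: Σ = 1 - 1/258 = 257/258

Sum = 257/258


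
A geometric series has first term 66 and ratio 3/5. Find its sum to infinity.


S∞ = a₁/(1-r) = 66/(1 - 3/5)
= 66/(2/5)
= 165

S∞ = 165


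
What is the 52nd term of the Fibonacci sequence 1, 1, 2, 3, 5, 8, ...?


Fibonacci sequence: 1, 1, 2, 3, 5, 8, 13, 21, 34, 55, 89, ...
F(52) = 32951280099

F(52) = 32951280099


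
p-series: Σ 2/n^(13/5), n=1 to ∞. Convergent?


p-series test: Σ c/n^p converges if p > 1, diverges if p ≤ 1 (constant c > 0 doesn't affect convergence).
p = 13/5
13/5 > 1 → CONVERGES

Converges (p = 13/5 > 1)


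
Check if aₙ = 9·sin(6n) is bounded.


For all n, -1 ≤ sin(6n) ≤ 1, so -9 ≤ 9·sin(6n) ≤ 9
Lower bound: -9, Upper bound: 9
The sequence IS bounded

Bounded (-9 ≤ aₙ ≤ 9)


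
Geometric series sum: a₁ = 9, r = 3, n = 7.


Sₙ = 9×(3^7 - 1)/(3 - 1)
= 9×(2187 - 1)/2
= 9×2186/2
= 9837

S_7 = 9837


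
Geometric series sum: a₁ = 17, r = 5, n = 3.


Sₙ = 17×(5^3 - 1)/(5 - 1)
= 17×(125 - 1)/4
= 17×124/4
= 527

S_3 = 527


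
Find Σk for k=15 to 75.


Σₖ₌15^75 k = Σₖ₌₁^75 k − Σₖ₌₁^14 k
= 75·76/2 − 14·15/2
= 2850 − 105 = 2745

Σk = 2745


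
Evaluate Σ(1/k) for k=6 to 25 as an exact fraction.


Σₖ₌6^25 1/k = 1/6 + 1/7 + 1/8 + ... + 1/25
= 13676707007/8923714800
≈ 1.5326

Sum = 13676707007/8923714800 ≈ 1.5326


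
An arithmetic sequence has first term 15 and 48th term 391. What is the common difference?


d = (aₙ - a₁)/(n-1)
= (391 - 15)/(48-1)
= 376/47 = 8

d = 8


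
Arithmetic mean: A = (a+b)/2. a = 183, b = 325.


AM = (183 + 325)/2 = 508/2 = 254

AM = 254


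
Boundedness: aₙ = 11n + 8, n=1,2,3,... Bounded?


aₙ = 11n + 8 → as n→∞, aₙ→∞
No finite upper bound exists
The sequence is UNBOUNDED

Unbounded (aₙ → ∞ as n → ∞)


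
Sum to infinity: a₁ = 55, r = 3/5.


S∞ = a₁/(1-r) = 55/(1 - 3/5)
= 55/(2/5)
= 275/2

S∞ = 275/2


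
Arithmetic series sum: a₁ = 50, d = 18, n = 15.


aₙ = 50 + (15-1)×18 = 302
Sₙ = n(a₁+aₙ)/2 = 15×(50+302)/2
= 15×352/2 = 2640

S_15 = 2640


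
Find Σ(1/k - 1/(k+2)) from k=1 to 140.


Telescoping with gap 2: two head and two tail terms survive.
= (1 + 1/2) - (1/141 + 1/142)
= 3/2 - 1/141 - 1/142 = 14875/10011

Sum = 14875/10011


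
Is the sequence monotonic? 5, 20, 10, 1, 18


Differences: 15, -10, -9, 17
Difference at position 1 is +15 (> 0) but position 2 is -10 (< 0) — sequence both rises and falls
→ NOT monotonic

Not monotonic


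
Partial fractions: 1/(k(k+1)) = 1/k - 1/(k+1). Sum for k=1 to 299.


1/(k(k+1)) = 1/k - 1/(k+1) (partial fractions)
Telescoping: Σ = 1 - 1/300 = 299/300

Sum = 299/300


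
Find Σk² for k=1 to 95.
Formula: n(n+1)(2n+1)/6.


n = 95
n(n+1)(2n+1)/6 = 95×96×191/6
= 1741920/6 = 290320

Σk² = 290320


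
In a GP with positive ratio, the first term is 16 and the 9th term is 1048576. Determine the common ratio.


r^(n-1) = aₙ/a₁
r^8 = 1048576/16 = 65536
r = 65536^(1/8)
= ±4; taking r > 0 gives r = 4

r = 4


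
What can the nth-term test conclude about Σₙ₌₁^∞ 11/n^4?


lim(n→∞) 11/n^4 = 0
lim aₙ = 0 → nth-term test is INCONCLUSIVE
(Need other tests; this is actually a convergent p-series with p=4 > 1)

Inconclusive (lim aₙ = 0; need another test)


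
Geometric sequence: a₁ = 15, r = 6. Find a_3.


aₙ = a₁·r^(n-1)
= 15×6^2
= 15×36
= 540

a_3 = 540


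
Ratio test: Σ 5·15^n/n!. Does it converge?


aₙ = 5·15^n/n!
a_{n+1}/aₙ = 15^(n+1)/(n+1)! × n!/15^n  (constant 5 cancels)
= 15/(n+1)
L = lim(n→∞) 15/(n+1) = 0
L < 1 → series CONVERGES

Converges (ratio test: L = 0 < 1)


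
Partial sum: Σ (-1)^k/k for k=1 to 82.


S = -1 + 1/2 - 1/3 + 1/4 - 1/5 + 1/6 - 1/7 + 1/8 ± ...
= -0.6871
(Full series converges to -ln(2) ≈ -0.6931)

S_82 = -0.6871


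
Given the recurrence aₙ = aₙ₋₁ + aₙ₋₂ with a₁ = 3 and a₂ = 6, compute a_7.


Computing iteratively: 3, 6, 9, 15, 24, 39, 63
a_7 = 63

a_7 = 63


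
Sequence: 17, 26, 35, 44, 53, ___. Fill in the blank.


Pattern: arithmetic (d=9)
Terms: 17, 26, 35, 44, 53
Next term = 62

Next term = 62


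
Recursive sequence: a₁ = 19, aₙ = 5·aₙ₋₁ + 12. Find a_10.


Computing step by step:
a_1 = 19
a_2 = 107
a_3 = 547
a_4 = 2747
a_5 = 13747
a_6 = 68747
a_7 = 343747
a_8 = 1718747
a_9 = 8593747
a_10 = 42968747


a_10 = 42968747


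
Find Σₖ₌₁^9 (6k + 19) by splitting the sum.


Σ(6k+19) = 6·Σk + 19·n
= 6·45 + 19·9
= 270 + 171 = 441

Σ = 441


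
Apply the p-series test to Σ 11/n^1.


p-series test: Σ c/n^p converges if p > 1, diverges if p ≤ 1 (constant c > 0 doesn't affect convergence).
p = 1
1 ≤ 1 → DIVERGES

Diverges (p = 1 ≤ 1)


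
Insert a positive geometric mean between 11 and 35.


GM = √(11×35) = √385 = 19.6214

GM = 19.6214


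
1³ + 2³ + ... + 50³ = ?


n(n+1)/2 = 50×51/2 = 1275
Σk³ = 1275² = 1625625

Σk³ = 1625625


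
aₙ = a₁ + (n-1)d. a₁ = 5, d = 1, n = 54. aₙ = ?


aₙ = a₁ + (n-1)d
= 5 + (54-1)×1
= 5 + 53
= 58

a_54 = 58


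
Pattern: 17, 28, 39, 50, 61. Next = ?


Pattern: arithmetic (d=11)
Terms: 17, 28, 39, 50, 61
Next term = 72

Next term = 72


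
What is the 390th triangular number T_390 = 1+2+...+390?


n(n+1)/2 = 390×391/2 = 152490/2 = 76245

Σk = 76245


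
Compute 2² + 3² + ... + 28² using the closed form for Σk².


Σₖ₌2^28 k² = Σₖ₌₁^28 k² − Σₖ₌₁^1 k²
= 28·29·57/6 − 1·2·3/6
= 7714 − 1 = 7713

Σk² = 7713


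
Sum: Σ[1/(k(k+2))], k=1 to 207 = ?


1/(k(k+2)) = (1/2)·(1/k - 1/(k+2)) (partial fractions)
Telescoping: Σ = (1/2)·(1 + 1/2 - 1/208 - 1/209) = 64791/86944

Sum = 64791/86944


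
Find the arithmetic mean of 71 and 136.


AM = (71 + 136)/2 = 207/2 = 103.5

AM = 103.5


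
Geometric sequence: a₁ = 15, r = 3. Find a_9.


aₙ = a₁·r^(n-1)
= 15×3^8
= 15×6561
= 98415

a_9 = 98415


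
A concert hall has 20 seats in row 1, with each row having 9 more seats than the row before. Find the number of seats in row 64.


aₙ = a₁ + (n-1)d
= 20 + (64-1)×9
= 20 + 567
= 587

a_64 = 587


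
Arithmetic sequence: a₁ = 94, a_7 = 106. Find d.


d = (aₙ - a₁)/(n-1)
= (106 - 94)/(7-1)
= 12/6 = 2

d = 2


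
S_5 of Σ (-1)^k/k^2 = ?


S = -1 + 1/4 - 1/9 + 1/16 - 1/25
= -0.8386
(Full series converges to -π²/12 ≈ -0.8225)

S_5 = -0.8386


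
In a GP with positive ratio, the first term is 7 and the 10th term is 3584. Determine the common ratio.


r^(n-1) = aₙ/a₁
r^9 = 3584/7 = 512
r = 512^(1/9)
= 2

r = 2


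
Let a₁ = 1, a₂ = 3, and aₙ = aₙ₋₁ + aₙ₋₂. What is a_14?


Computing iteratively: 1, 3, 4, 7, 11, 18, 29, 47, 76, 123, 199, 322, ...
a_14 = 843

a_14 = 843


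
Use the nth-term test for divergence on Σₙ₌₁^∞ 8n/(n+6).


lim(n→∞) 8n/(n+6) = 8/1 = 8  (divide numerator and denominator by n)
lim aₙ = 8 ≠ 0 → series DIVERGES

Diverges (lim aₙ = 8 ≠ 0)


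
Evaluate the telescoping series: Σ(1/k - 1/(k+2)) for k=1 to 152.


Telescoping with gap 2: two head and two tail terms survive.
= (1 + 1/2) - (1/153 + 1/154)
= 3/2 - 1/153 - 1/154 = 17518/11781

Sum = 17518/11781


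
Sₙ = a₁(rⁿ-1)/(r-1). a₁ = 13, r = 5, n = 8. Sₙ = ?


Sₙ = 13×(5^8 - 1)/(5 - 1)
= 13×(390625 - 1)/4
= 13×390624/4
= 1269528

S_8 = 1269528


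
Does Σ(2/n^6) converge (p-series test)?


p-series test: Σ c/n^p converges if p > 1, diverges if p ≤ 1 (constant c > 0 doesn't affect convergence).
p = 6
6 > 1 → CONVERGES

Converges (p = 6 > 1)


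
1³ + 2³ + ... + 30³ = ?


n(n+1)/2 = 30×31/2 = 465
Σk³ = 465² = 216225

Σk³ = 216225


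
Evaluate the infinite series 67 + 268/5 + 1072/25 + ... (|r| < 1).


S∞ = a₁/(1-r) = 67/(1 - 4/5)
= 67/(1/5)
= 335

S∞ = 335


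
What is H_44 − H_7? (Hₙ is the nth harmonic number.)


Σₖ₌8^44 1/k = 1/8 + 1/9 + 1/10 + ... + 1/44
= 16765630606168108789/9419588158802421600
≈ 1.7799

Sum = 16765630606168108789/9419588158802421600 ≈ 1.7799


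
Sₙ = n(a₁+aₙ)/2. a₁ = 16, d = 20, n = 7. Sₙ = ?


aₙ = 16 + (7-1)×20 = 136
Sₙ = n(a₁+aₙ)/2 = 7×(16+136)/2
= 7×152/2 = 532

S_7 = 532


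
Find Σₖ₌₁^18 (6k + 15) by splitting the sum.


Σ(6k+15) = 6·Σk + 15·n
= 6·171 + 15·18
= 1026 + 270 = 1296

Σ = 1296


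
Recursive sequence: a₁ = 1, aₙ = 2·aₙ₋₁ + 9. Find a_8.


Computing step by step:
a_1 = 1
a_2 = 11
a_3 = 31
a_4 = 71
a_5 = 151
a_6 = 311
a_7 = 631
a_8 = 1271


a_8 = 1271


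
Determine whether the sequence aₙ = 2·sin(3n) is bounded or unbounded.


For all n, -1 ≤ sin(3n) ≤ 1, so -2 ≤ 2·sin(3n) ≤ 2
Lower bound: -2, Upper bound: 2
The sequence IS bounded

Bounded (-2 ≤ aₙ ≤ 2)


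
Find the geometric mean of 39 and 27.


GM = √(39×27) = √1053 = 32.45

GM = 32.45


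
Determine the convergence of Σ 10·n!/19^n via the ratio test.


aₙ = 10·n!/19^n
a_{n+1}/aₙ = (n+1)!/19^(n+1) × 19^n/n!  (constant 10 cancels)
= (n+1)/19
L = lim(n→∞) (n+1)/19 = ∞
L > 1 → series DIVERGES

Diverges (ratio test: L = ∞ > 1)


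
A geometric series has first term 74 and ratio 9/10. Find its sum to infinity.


S∞ = a₁/(1-r) = 74/(1 - 9/10)
= 74/(1/10)
= 740

S∞ = 740


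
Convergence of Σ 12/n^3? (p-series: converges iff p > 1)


p-series test: Σ c/n^p converges if p > 1, diverges if p ≤ 1 (constant c > 0 doesn't affect convergence).
p = 3
3 > 1 → CONVERGES

Converges (p = 3 > 1)


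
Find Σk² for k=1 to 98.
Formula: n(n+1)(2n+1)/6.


n = 98
n(n+1)(2n+1)/6 = 98×99×197/6
= 1911294/6 = 318549

Σk² = 318549


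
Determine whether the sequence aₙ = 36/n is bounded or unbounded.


a₁ = 36, a₂ = 36/2, a₃ = 36/3, ...
0 < aₙ ≤ 36 for all n ≥ 1
Lower bound: 0, Upper bound: 36
The sequence IS bounded

Bounded (0 < aₙ ≤ 36)


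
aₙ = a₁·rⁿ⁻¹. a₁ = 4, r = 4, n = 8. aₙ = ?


aₙ = a₁·r^(n-1)
= 4×4^7
= 4×16384
= 65536

a_8 = 65536


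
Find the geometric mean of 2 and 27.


GM = √(2×27) = √54 = 7.3485

GM = 7.3485


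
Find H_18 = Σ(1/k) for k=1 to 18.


H_18 = 1/1 + 1/2 + 1/3 + ... + 1/18
= 14274301/4084080
≈ 3.4951

H_18 = 14274301/4084080 ≈ 3.4951


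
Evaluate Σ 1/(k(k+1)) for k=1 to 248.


1/(k(k+1)) = 1/k - 1/(k+1) (partial fractions)
Telescoping: Σ = 1 - 1/249 = 248/249

Sum = 248/249


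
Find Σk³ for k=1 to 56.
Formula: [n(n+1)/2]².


n(n+1)/2 = 56×57/2 = 1596
Σk³ = 1596² = 2547216

Σk³ = 2547216


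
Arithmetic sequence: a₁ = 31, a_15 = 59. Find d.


d = (aₙ - a₁)/(n-1)
= (59 - 31)/(15-1)
= 28/14 = 2

d = 2


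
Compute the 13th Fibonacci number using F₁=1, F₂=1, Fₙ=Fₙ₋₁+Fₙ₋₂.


Fibonacci sequence: 1, 1, 2, 3, 5, 8, 13, 21, 34, 55, 89, ...
F(13) = 233

F(13) = 233


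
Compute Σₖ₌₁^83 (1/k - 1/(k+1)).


Telescoping: adjacent terms cancel.
= 1/1 - 1/84
= 1 - 1/84 = 83/84

Sum = 83/84


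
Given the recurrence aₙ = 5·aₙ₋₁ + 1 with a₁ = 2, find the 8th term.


Computing step by step:
a_1 = 2
a_2 = 11
a_3 = 56
a_4 = 281
a_5 = 1406
a_6 = 7031
a_7 = 35156
a_8 = 175781


a_8 = 175781


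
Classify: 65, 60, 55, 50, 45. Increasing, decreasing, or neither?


Differences: -5, -5, -5, -5
All differences < 0 → strictly DECREASING

Monotonically decreasing


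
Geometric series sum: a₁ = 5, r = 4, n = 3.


Sₙ = 5×(4^3 - 1)/(4 - 1)
= 5×(64 - 1)/3
= 5×63/3
= 105

S_3 = 105


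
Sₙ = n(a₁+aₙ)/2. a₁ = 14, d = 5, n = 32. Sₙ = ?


aₙ = 14 + (32-1)×5 = 169
Sₙ = n(a₁+aₙ)/2 = 32×(14+169)/2
= 32×183/2 = 2928

S_32 = 2928


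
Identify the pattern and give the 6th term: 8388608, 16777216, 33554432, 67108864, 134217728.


Pattern: powers of 2: 2ⁿ
Terms: 8388608, 16777216, 33554432, 67108864, 134217728
Next term = 268435456

Next term = 268435456


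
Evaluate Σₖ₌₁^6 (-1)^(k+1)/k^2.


S = 1 - 1/4 + 1/9 - 1/16 + 1/25 - 1/36
= 0.8108
(Full series converges to +π²/12 ≈ +0.8225)

S_6 = 0.8108


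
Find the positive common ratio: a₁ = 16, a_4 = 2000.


r^(n-1) = aₙ/a₁
r^3 = 2000/16 = 125
r = 125^(1/3)
= 5

r = 5


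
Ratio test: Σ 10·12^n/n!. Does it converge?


aₙ = 10·12^n/n!
a_{n+1}/aₙ = 12^(n+1)/(n+1)! × n!/12^n  (constant 10 cancels)
= 12/(n+1)
L = lim(n→∞) 12/(n+1) = 0
L < 1 → series CONVERGES

Converges (ratio test: L = 0 < 1)


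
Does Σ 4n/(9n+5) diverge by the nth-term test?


lim(n→∞) 4n/(9n+5) = 4/9 = 4/9  (divide numerator and denominator by n)
lim aₙ = 4/9 ≠ 0 → series DIVERGES

Diverges (lim aₙ = 4/9 ≠ 0)


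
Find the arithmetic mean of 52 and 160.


AM = (52 + 160)/2 = 212/2 = 106

AM = 106


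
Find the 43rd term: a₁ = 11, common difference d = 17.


aₙ = a₁ + (n-1)d
= 11 + (43-1)×17
= 11 + 714
= 725

a_43 = 725


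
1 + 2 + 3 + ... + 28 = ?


n(n+1)/2 = 28×29/2 = 812/2 = 406

Σk = 406


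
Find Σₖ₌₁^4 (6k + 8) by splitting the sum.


Σ(6k+8) = 6·Σk + 8·n
= 6·10 + 8·4
= 60 + 32 = 92

Σ = 92


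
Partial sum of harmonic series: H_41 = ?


H_41 = 1/1 + 1/2 + 1/3 + ... + 1/41
= 85691034670497533/19914562703599200
≈ 4.3029

H_41 = 85691034670497533/19914562703599200 ≈ 4.3029


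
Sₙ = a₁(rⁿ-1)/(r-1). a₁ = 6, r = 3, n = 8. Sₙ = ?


Sₙ = 6×(3^8 - 1)/(3 - 1)
= 6×(6561 - 1)/2
= 6×6560/2
= 19680

S_8 = 19680


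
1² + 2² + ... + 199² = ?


n = 199
n(n+1)(2n+1)/6 = 199×200×399/6
= 15880200/6 = 2646700

Σk² = 2646700


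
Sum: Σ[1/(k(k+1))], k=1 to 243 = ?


1/(k(k+1)) = 1/k - 1/(k+1) (partial fractions)
Telescoping: Σ = 1 - 1/244 = 243/244

Sum = 243/244


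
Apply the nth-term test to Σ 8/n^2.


lim(n→∞) 8/n^2 = 0
lim aₙ = 0 → nth-term test is INCONCLUSIVE
(Need other tests; this is actually a convergent p-series with p=2 > 1)

Inconclusive (lim aₙ = 0; need another test)


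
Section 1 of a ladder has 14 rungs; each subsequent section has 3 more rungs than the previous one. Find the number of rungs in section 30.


aₙ = a₁ + (n-1)d
= 14 + (30-1)×3
= 14 + 87
= 101

a_30 = 101


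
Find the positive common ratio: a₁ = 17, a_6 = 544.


r^(n-1) = aₙ/a₁
r^5 = 544/17 = 32
r = 32^(1/5)
= 2

r = 2


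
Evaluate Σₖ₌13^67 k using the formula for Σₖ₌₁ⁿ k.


Σₖ₌13^67 k = Σₖ₌₁^67 k − Σₖ₌₁^12 k
= 67·68/2 − 12·13/2
= 2278 − 78 = 2200

Σk = 2200


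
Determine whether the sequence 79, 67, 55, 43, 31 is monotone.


Differences: -12, -12, -12, -12
All differences < 0 → strictly DECREASING

Monotonically decreasing


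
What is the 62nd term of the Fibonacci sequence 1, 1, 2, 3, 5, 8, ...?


Fibonacci sequence: 1, 1, 2, 3, 5, 8, 13, 21, 34, 55, 89, ...
F(62) = 4052739537881

F(62) = 4052739537881


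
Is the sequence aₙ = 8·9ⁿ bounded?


aₙ = 8·9ⁿ → as n→∞, aₙ→∞ (since base 9 > 1)
No finite upper bound exists
The sequence is UNBOUNDED

Unbounded (aₙ → ∞ as n → ∞)


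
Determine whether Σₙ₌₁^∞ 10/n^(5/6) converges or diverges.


p-series test: Σ c/n^p converges if p > 1, diverges if p ≤ 1 (constant c > 0 doesn't affect convergence).
p = 5/6
5/6 ≤ 1 → DIVERGES

Diverges (p = 5/6 ≤ 1)


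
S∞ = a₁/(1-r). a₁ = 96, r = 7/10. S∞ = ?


S∞ = a₁/(1-r) = 96/(1 - 7/10)
= 96/(3/10)
= 320

S∞ = 320


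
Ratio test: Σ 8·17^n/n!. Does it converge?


aₙ = 8·17^n/n!
a_{n+1}/aₙ = 17^(n+1)/(n+1)! × n!/17^n  (constant 8 cancels)
= 17/(n+1)
L = lim(n→∞) 17/(n+1) = 0
L < 1 → series CONVERGES

Converges (ratio test: L = 0 < 1)


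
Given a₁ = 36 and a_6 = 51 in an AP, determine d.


d = (aₙ - a₁)/(n-1)
= (51 - 36)/(6-1)
= 15/5 = 3

d = 3


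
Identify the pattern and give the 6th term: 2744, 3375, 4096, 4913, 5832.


Pattern: perfect cubes: n³
Terms: 2744, 3375, 4096, 4913, 5832
Next term = 6859

Next term = 6859


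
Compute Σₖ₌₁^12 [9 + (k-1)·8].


aₙ = 9 + (12-1)×8 = 97
Sₙ = n(a₁+aₙ)/2 = 12×(9+97)/2
= 12×106/2 = 636

S_12 = 636


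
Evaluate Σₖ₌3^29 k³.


Σₖ₌3^29 k³ = [29·30/2]² − [2·3/2]²
= 189225 − 9 = 189216

Σk³ = 189216


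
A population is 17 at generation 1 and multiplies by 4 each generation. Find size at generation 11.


aₙ = a₁·r^(n-1)
= 17×4^10
= 17×1048576
= 17825792

a_11 = 17825792


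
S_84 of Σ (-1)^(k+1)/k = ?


S = 1 - 1/2 + 1/3 - 1/4 + 1/5 - 1/6 + 1/7 - 1/8 ± ...
= 0.6872
(Full series converges to +ln(2) ≈ +0.6931)

S_84 = 0.6872


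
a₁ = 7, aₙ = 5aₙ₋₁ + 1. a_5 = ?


Computing step by step:
a_1 = 7
a_2 = 36
a_3 = 181
a_4 = 906
a_5 = 4531


a_5 = 4531


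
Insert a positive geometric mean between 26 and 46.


GM = √(26×46) = √1196 = 34.5832

GM = 34.5832


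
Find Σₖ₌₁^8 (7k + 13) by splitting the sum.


Σ(7k+13) = 7·Σk + 13·n
= 7·36 + 13·8
= 252 + 104 = 356

Σ = 356


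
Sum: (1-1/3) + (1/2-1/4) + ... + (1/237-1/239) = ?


Telescoping with gap 2: two head and two tail terms survive.
= (1 + 1/2) - (1/238 + 1/239)
= 3/2 - 1/238 - 1/239 = 42423/28441

Sum = 42423/28441


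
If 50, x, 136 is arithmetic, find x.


AM = (50 + 136)/2 = 186/2 = 93

AM = 93


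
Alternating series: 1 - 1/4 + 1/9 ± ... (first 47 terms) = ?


S = 1 - 1/4 + 1/9 - 1/16 + 1/25 - 1/36 + 1/49 - 1/64 ± ...
= 0.8227
(Full series converges to +π²/12 ≈ +0.8225)

S_47 = 0.8227


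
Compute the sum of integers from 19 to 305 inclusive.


Σₖ₌19^305 k = Σₖ₌₁^305 k − Σₖ₌₁^18 k
= 305·306/2 − 18·19/2
= 46665 − 171 = 46494

Σk = 46494


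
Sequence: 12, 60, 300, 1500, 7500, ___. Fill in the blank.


Pattern: geometric (r=5)
Terms: 12, 60, 300, 1500, 7500
Next term = 37500

Next term = 37500


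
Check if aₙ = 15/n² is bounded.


a₁ = 15, a₂ = 15/4, a₃ = 15/9, ...
0 < aₙ ≤ 15 for all n ≥ 1
The sequence IS bounded

Bounded (0 < aₙ ≤ 15)


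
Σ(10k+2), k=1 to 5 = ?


Σ(10k+2) = 10·Σk + 2·n
= 10·15 + 2·5
= 150 + 10 = 160

Σ = 160


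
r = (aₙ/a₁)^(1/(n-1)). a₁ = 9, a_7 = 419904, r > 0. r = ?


r^(n-1) = aₙ/a₁
r^6 = 419904/9 = 46656
r = 46656^(1/6)
= ±6; taking r > 0 gives r = 6

r = 6


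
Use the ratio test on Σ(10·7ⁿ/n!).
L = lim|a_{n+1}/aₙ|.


aₙ = 10·7^n/n!
a_{n+1}/aₙ = 7^(n+1)/(n+1)! × n!/7^n  (constant 10 cancels)
= 7/(n+1)
L = lim(n→∞) 7/(n+1) = 0
L < 1 → series CONVERGES

Converges (ratio test: L = 0 < 1)


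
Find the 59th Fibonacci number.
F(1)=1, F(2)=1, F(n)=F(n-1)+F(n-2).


Fibonacci sequence: 1, 1, 2, 3, 5, 8, 13, 21, 34, 55, 89, ...
F(59) = 956722026041

F(59) = 956722026041


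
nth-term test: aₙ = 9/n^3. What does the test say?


lim(n→∞) 9/n^3 = 0
lim aₙ = 0 → nth-term test is INCONCLUSIVE
(Need other tests; this is actually a convergent p-series with p=3 > 1)

Inconclusive (lim aₙ = 0; need another test)


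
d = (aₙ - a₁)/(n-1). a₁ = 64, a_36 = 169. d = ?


d = (aₙ - a₁)/(n-1)
= (169 - 64)/(36-1)
= 105/35 = 3

d = 3


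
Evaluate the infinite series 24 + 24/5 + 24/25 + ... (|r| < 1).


S∞ = a₁/(1-r) = 24/(1 - 1/5)
= 24/(4/5)
= 30

S∞ = 30


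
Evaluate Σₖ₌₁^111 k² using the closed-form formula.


n = 111
n(n+1)(2n+1)/6 = 111×112×223/6
= 2772336/6 = 462056

Σk² = 462056


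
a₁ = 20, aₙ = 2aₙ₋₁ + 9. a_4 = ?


Computing step by step:
a_1 = 20
a_2 = 49
a_3 = 107
a_4 = 223


a_4 = 223


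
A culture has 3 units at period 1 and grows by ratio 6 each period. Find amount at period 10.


aₙ = a₁·r^(n-1)
= 3×6^9
= 3×10077696
= 30233088

a_10 = 30233088


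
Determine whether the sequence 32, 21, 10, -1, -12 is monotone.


Differences: -11, -11, -11, -11
All differences < 0 → strictly DECREASING

Monotonically decreasing


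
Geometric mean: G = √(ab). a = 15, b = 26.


GM = √(15×26) = √390 = 19.7484

GM = 19.7484


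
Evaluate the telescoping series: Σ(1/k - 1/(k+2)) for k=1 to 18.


Telescoping with gap 2: two head and two tail terms survive.
= (1 + 1/2) - (1/19 + 1/20)
= 3/2 - 1/19 - 1/20 = 531/380

Sum = 531/380


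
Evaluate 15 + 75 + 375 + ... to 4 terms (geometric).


Sₙ = 15×(5^4 - 1)/(5 - 1)
= 15×(625 - 1)/4
= 15×624/4
= 2340

S_4 = 2340


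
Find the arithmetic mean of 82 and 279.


AM = (82 + 279)/2 = 361/2 = 180.5

AM = 180.5


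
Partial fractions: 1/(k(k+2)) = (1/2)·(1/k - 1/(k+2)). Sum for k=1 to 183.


1/(k(k+2)) = (1/2)·(1/k - 1/(k+2)) (partial fractions)
Telescoping: Σ = (1/2)·(1 + 1/2 - 1/184 - 1/185) = 50691/68080

Sum = 50691/68080


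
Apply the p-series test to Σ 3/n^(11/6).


p-series test: Σ c/n^p converges if p > 1, diverges if p ≤ 1 (constant c > 0 doesn't affect convergence).
p = 11/6
11/6 > 1 → CONVERGES

Converges (p = 11/6 > 1)


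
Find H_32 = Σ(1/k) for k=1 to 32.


H_32 = 1/1 + 1/2 + 1/3 + ... + 1/32
= 586061125622639/144403552893600
≈ 4.0585

H_32 = 586061125622639/144403552893600 ≈ 4.0585


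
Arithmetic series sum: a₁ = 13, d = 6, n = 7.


aₙ = 13 + (7-1)×6 = 49
Sₙ = n(a₁+aₙ)/2 = 7×(13+49)/2
= 7×62/2 = 217

S_7 = 217


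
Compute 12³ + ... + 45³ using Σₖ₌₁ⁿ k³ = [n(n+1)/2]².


Σₖ₌12^45 k³ = [45·46/2]² − [11·12/2]²
= 1071225 − 4356 = 1066869

Σk³ = 1066869


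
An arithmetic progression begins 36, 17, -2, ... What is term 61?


aₙ = a₁ + (n-1)d
= 36 + (61-1)×-19
= 36 - 1140
= -1104

a_61 = -1104


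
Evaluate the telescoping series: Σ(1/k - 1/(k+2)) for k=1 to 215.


Telescoping with gap 2: two head and two tail terms survive.
= (1 + 1/2) - (1/216 + 1/217)
= 3/2 - 1/216 - 1/217 = 69875/46872

Sum = 69875/46872


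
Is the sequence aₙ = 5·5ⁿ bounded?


aₙ = 5·5ⁿ → as n→∞, aₙ→∞ (since base 5 > 1)
No finite upper bound exists
The sequence is UNBOUNDED

Unbounded (aₙ → ∞ as n → ∞)


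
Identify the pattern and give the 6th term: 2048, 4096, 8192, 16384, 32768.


Pattern: powers of 2: 2ⁿ
Terms: 2048, 4096, 8192, 16384, 32768
Next term = 65536

Next term = 65536


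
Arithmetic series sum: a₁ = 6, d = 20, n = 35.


aₙ = 6 + (35-1)×20 = 686
Sₙ = n(a₁+aₙ)/2 = 35×(6+686)/2
= 35×692/2 = 12110

S_35 = 12110


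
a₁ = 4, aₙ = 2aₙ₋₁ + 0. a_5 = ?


Computing step by step:
a_1 = 4
a_2 = 8
a_3 = 16
a_4 = 32
a_5 = 64


a_5 = 64


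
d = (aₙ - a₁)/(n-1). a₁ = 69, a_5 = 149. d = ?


d = (aₙ - a₁)/(n-1)
= (149 - 69)/(5-1)
= 80/4 = 20

d = 20


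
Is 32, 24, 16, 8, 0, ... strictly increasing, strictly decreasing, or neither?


Differences: -8, -8, -8, -8
All differences < 0 → strictly DECREASING

Monotonically decreasing


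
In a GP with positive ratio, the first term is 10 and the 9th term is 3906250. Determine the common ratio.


r^(n-1) = aₙ/a₁
r^8 = 3906250/10 = 390625
r = 390625^(1/8)
= ±5; taking r > 0 gives r = 5

r = 5


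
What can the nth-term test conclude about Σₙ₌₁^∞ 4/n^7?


lim(n→∞) 4/n^7 = 0
lim aₙ = 0 → nth-term test is INCONCLUSIVE
(Need other tests; this is actually a convergent p-series with p=7 > 1)

Inconclusive (lim aₙ = 0; need another test)


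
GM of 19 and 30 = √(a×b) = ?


GM = √(19×30) = √570 = 23.8747

GM = 23.8747


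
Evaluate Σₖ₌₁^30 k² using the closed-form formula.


n = 30
n(n+1)(2n+1)/6 = 30×31×61/6
= 56730/6 = 9455

Σk² = 9455


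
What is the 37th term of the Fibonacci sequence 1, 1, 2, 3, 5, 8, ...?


Fibonacci sequence: 1, 1, 2, 3, 5, 8, 13, 21, 34, 55, 89, ...
F(37) = 24157817

F(37) = 24157817


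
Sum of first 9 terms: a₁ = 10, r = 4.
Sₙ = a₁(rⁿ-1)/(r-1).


Sₙ = 10×(4^9 - 1)/(4 - 1)
= 10×(262144 - 1)/3
= 10×262143/3
= 873810

S_9 = 873810


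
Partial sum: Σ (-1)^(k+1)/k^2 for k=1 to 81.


S = 1 - 1/4 + 1/9 - 1/16 + 1/25 - 1/36 + 1/49 - 1/64 ± ...
= 0.8225
(Full series converges to +π²/12 ≈ +0.8225)

S_81 = 0.8225


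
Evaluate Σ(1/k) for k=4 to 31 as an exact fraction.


Σₖ₌4^31 1/k = 1/4 + 1/5 + 1/6 + ... + 1/31
= 158404333811557/72201776446800
≈ 2.1939

Sum = 158404333811557/72201776446800 ≈ 2.1939


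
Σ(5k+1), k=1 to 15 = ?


Σ(5k+1) = 5·Σk + 1·n
= 5·120 + 1·15
= 600 + 15 = 615

Σ = 615


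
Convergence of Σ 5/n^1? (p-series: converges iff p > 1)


p-series test: Σ c/n^p converges if p > 1, diverges if p ≤ 1 (constant c > 0 doesn't affect convergence).
p = 1
1 ≤ 1 → DIVERGES

Diverges (p = 1 ≤ 1)


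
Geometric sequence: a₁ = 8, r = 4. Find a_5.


aₙ = a₁·r^(n-1)
= 8×4^4
= 8×256
= 2048

a_5 = 2048


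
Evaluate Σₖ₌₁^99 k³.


n(n+1)/2 = 99×100/2 = 4950
Σk³ = 4950² = 24502500

Σk³ = 24502500


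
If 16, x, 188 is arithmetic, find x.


AM = (16 + 188)/2 = 204/2 = 102

AM = 102


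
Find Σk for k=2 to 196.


Σₖ₌2^196 k = Σₖ₌₁^196 k − Σₖ₌₁^1 k
= 196·197/2 − 1·2/2
= 19306 − 1 = 19305

Σk = 19305


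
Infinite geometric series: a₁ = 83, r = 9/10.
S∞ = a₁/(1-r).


S∞ = a₁/(1-r) = 83/(1 - 9/10)
= 83/(1/10)
= 830

S∞ = 830


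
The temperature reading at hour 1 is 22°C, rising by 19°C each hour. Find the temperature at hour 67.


aₙ = a₁ + (n-1)d
= 22 + (67-1)×19
= 22 + 1254
= 1276

a_67 = 1276


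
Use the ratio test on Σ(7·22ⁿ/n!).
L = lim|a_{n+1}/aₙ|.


aₙ = 7·22^n/n!
a_{n+1}/aₙ = 22^(n+1)/(n+1)! × n!/22^n  (constant 7 cancels)
= 22/(n+1)
L = lim(n→∞) 22/(n+1) = 0
L < 1 → series CONVERGES

Converges (ratio test: L = 0 < 1)


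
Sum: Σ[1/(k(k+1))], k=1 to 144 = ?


1/(k(k+1)) = 1/k - 1/(k+1) (partial fractions)
Telescoping: Σ = 1 - 1/145 = 144/145

Sum = 144/145


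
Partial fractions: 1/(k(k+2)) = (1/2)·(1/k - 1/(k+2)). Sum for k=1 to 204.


1/(k(k+2)) = (1/2)·(1/k - 1/(k+2)) (partial fractions)
Telescoping: Σ = (1/2)·(1 + 1/2 - 1/205 - 1/206) = 31467/42230

Sum = 31467/42230


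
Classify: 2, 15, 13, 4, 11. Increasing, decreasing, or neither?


Differences: 13, -2, -9, 7
Difference at position 1 is +13 (> 0) but position 2 is -2 (< 0) — sequence both rises and falls
→ NOT monotonic

Not monotonic


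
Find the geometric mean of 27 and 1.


GM = √(27×1) = √27 = 5.1962

GM = 5.1962


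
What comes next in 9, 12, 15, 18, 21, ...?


Pattern: arithmetic (d=3)
Terms: 9, 12, 15, 18, 21
Next term = 24

Next term = 24


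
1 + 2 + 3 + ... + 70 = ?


n(n+1)/2 = 70×71/2 = 4970/2 = 2485

Σk = 2485


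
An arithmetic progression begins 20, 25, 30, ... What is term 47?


aₙ = a₁ + (n-1)d
= 20 + (47-1)×5
= 20 + 230
= 250

a_47 = 250


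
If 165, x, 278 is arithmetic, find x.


AM = (165 + 278)/2 = 443/2 = 221.5

AM = 221.5


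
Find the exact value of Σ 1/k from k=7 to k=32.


Σₖ₌7^32 1/k = 1/7 + 1/8 + 1/9 + ... + 1/32
= 232272421033319/144403552893600
≈ 1.6085

Sum = 232272421033319/144403552893600 ≈ 1.6085


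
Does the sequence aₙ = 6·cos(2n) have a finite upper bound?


For all n, -1 ≤ cos(2n) ≤ 1, so -6 ≤ 6·cos(2n) ≤ 6
Lower bound: -6, Upper bound: 6
The sequence IS bounded

Bounded (-6 ≤ aₙ ≤ 6)


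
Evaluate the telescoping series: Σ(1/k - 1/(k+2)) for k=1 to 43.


Telescoping with gap 2: two head and two tail terms survive.
= (1 + 1/2) - (1/44 + 1/45)
= 3/2 - 1/44 - 1/45 = 2881/1980

Sum = 2881/1980


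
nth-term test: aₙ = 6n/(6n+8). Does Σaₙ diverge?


lim(n→∞) 6n/(6n+8) = 6/6 = 1  (divide numerator and denominator by n)
lim aₙ = 1 ≠ 0 → series DIVERGES

Diverges (lim aₙ = 1 ≠ 0)


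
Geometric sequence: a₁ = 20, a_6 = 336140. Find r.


r^(n-1) = aₙ/a₁
r^5 = 336140/20 = 16807
r = 16807^(1/5)
= 7

r = 7


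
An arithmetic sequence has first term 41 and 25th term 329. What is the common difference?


d = (aₙ - a₁)/(n-1)
= (329 - 41)/(25-1)
= 288/24 = 12

d = 12


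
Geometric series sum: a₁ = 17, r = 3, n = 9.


Sₙ = 17×(3^9 - 1)/(3 - 1)
= 17×(19683 - 1)/2
= 17×19682/2
= 167297

S_9 = 167297


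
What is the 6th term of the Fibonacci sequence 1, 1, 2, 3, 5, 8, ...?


Fibonacci sequence: 1, 1, 2, 3, 5, 8
F(6) = 8

F(6) = 8


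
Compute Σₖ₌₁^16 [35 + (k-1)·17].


aₙ = 35 + (16-1)×17 = 290
Sₙ = n(a₁+aₙ)/2 = 16×(35+290)/2
= 16×325/2 = 2600

S_16 = 2600


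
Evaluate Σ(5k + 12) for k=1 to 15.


Σ(5k+12) = 5·Σk + 12·n
= 5·120 + 12·15
= 600 + 180 = 780

Σ = 780


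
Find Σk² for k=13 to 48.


Σₖ₌13^48 k² = Σₖ₌₁^48 k² − Σₖ₌₁^12 k²
= 48·49·97/6 − 12·13·25/6
= 38024 − 650 = 37374

Σk² = 37374


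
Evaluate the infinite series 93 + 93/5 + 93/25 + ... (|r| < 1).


S∞ = a₁/(1-r) = 93/(1 - 1/5)
= 93/(4/5)
= 465/4

S∞ = 465/4


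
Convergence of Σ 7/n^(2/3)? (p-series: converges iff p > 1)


p-series test: Σ c/n^p converges if p > 1, diverges if p ≤ 1 (constant c > 0 doesn't affect convergence).
p = 2/3
2/3 ≤ 1 → DIVERGES

Diverges (p = 2/3 ≤ 1)


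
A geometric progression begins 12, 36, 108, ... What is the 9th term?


aₙ = a₁·r^(n-1)
= 12×3^8
= 12×6561
= 78732

a_9 = 78732


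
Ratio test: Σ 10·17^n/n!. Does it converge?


aₙ = 10·17^n/n!
a_{n+1}/aₙ = 17^(n+1)/(n+1)! × n!/17^n  (constant 10 cancels)
= 17/(n+1)
L = lim(n→∞) 17/(n+1) = 0
L < 1 → series CONVERGES

Converges (ratio test: L = 0 < 1)


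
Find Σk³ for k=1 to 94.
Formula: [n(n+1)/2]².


n(n+1)/2 = 94×95/2 = 4465
Σk³ = 4465² = 19936225

Σk³ = 19936225


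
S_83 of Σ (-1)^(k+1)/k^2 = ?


S = 1 - 1/4 + 1/9 - 1/16 + 1/25 - 1/36 + 1/49 - 1/64 ± ...
= 0.8225
(Full series converges to +π²/12 ≈ +0.8225)

S_83 = 0.8225


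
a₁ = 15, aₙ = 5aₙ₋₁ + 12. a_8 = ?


Computing step by step:
a_1 = 15
a_2 = 87
a_3 = 447
a_4 = 2247
a_5 = 11247
a_6 = 56247
a_7 = 281247
a_8 = 1406247


a_8 = 1406247


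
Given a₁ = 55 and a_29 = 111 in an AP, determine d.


d = (aₙ - a₁)/(n-1)
= (111 - 55)/(29-1)
= 56/28 = 2

d = 2


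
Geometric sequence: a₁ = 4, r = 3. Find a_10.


aₙ = a₁·r^(n-1)
= 4×3^9
= 4×19683
= 78732

a_10 = 78732


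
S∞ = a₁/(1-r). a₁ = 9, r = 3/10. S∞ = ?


S∞ = a₁/(1-r) = 9/(1 - 3/10)
= 9/(7/10)
= 90/7

S∞ = 90/7


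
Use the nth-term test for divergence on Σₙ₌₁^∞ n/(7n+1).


lim(n→∞) n/(7n+1) = 1/7 = 1/7  (divide numerator and denominator by n)
lim aₙ = 1/7 ≠ 0 → series DIVERGES

Diverges (lim aₙ = 1/7 ≠ 0)


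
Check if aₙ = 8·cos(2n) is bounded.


For all n, -1 ≤ cos(2n) ≤ 1, so -8 ≤ 8·cos(2n) ≤ 8
Lower bound: -8, Upper bound: 8
The sequence IS bounded

Bounded (-8 ≤ aₙ ≤ 8)


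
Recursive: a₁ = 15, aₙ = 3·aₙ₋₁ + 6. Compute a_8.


Computing step by step:
a_1 = 15
a_2 = 51
a_3 = 159
a_4 = 483
a_5 = 1455
a_6 = 4371
a_7 = 13119
a_8 = 39363


a_8 = 39363


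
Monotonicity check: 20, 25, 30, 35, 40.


Differences: 5, 5, 5, 5
All differences > 0 → strictly INCREASING

Monotonically increasing


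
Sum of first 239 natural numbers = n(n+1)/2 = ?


n(n+1)/2 = 239×240/2 = 57360/2 = 28680

Σk = 28680


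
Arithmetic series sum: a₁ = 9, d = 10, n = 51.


aₙ = 9 + (51-1)×10 = 509
Sₙ = n(a₁+aₙ)/2 = 51×(9+509)/2
= 51×518/2 = 13209

S_51 = 13209


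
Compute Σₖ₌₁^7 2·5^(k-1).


Sₙ = 2×(5^7 - 1)/(5 - 1)
= 2×(78125 - 1)/4
= 2×78124/4
= 39062

S_7 = 39062


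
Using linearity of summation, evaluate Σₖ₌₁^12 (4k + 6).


Σ(4k+6) = 4·Σk + 6·n
= 4·78 + 6·12
= 312 + 72 = 384

Σ = 384


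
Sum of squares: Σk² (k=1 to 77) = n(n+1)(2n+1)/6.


n = 77
n(n+1)(2n+1)/6 = 77×78×155/6
= 930930/6 = 155155

Σk² = 155155


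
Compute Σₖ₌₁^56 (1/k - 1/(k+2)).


Telescoping with gap 2: two head and two tail terms survive.
= (1 + 1/2) - (1/57 + 1/58)
= 3/2 - 1/57 - 1/58 = 2422/1653

Sum = 2422/1653


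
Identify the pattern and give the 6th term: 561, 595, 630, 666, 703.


Pattern: triangular numbers: n(n+1)/2
Terms: 561, 595, 630, 666, 703
Next term = 741

Next term = 741


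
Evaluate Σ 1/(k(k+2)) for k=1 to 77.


1/(k(k+2)) = (1/2)·(1/k - 1/(k+2)) (partial fractions)
Telescoping: Σ = (1/2)·(1 + 1/2 - 1/78 - 1/79) = 4543/6162

Sum = 4543/6162


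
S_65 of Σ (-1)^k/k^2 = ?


S = -1 + 1/4 - 1/9 + 1/16 - 1/25 + 1/36 - 1/49 + 1/64 ± ...
= -0.8226
(Full series converges to -π²/12 ≈ -0.8225)

S_65 = -0.8226


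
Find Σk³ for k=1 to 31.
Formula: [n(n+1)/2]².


n(n+1)/2 = 31×32/2 = 496
Σk³ = 496² = 246016

Σk³ = 246016


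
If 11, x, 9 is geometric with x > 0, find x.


GM = √(11×9) = √99 = 9.9499

GM = 9.9499


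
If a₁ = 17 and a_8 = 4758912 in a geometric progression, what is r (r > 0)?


r^(n-1) = aₙ/a₁
r^7 = 4758912/17 = 279936
r = 279936^(1/7)
= 6

r = 6


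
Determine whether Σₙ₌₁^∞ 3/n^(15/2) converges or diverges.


p-series test: Σ c/n^p converges if p > 1, diverges if p ≤ 1 (constant c > 0 doesn't affect convergence).
p = 15/2
15/2 > 1 → CONVERGES

Converges (p = 15/2 > 1)


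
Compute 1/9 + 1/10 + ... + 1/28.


Σₖ₌9^28 1/k = 1/9 + 1/10 + 1/11 + ... + 1/28
= 97124150813/80313433200
≈ 1.2093

Sum = 97124150813/80313433200 ≈ 1.2093


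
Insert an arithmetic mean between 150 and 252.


AM = (150 + 252)/2 = 402/2 = 201

AM = 201


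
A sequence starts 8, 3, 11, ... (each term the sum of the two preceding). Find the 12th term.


Computing iteratively: 8, 3, 11, 14, 25, 39, 64, 103, 167, 270, 437, 707
a_12 = 707

a_12 = 707


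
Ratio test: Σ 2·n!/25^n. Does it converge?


aₙ = 2·n!/25^n
a_{n+1}/aₙ = (n+1)!/25^(n+1) × 25^n/n!  (constant 2 cancels)
= (n+1)/25
L = lim(n→∞) (n+1)/25 = ∞
L > 1 → series DIVERGES

Diverges (ratio test: L = ∞ > 1)


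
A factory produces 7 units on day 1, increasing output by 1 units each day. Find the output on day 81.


aₙ = a₁ + (n-1)d
= 7 + (81-1)×1
= 7 + 80
= 87

a_81 = 87


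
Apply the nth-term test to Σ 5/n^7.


lim(n→∞) 5/n^7 = 0
lim aₙ = 0 → nth-term test is INCONCLUSIVE
(Need other tests; this is actually a convergent p-series with p=7 > 1)

Inconclusive (lim aₙ = 0; need another test)


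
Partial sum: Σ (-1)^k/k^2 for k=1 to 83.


S = -1 + 1/4 - 1/9 + 1/16 - 1/25 + 1/36 - 1/49 + 1/64 ± ...
= -0.8225
(Full series converges to -π²/12 ≈ -0.8225)

S_83 = -0.8225


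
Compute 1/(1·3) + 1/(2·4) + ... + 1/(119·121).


1/(k(k+2)) = (1/2)·(1/k - 1/(k+2)) (partial fractions)
Telescoping: Σ = (1/2)·(1 + 1/2 - 1/120 - 1/121) = 21539/29040

Sum = 21539/29040


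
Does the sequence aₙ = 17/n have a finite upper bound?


a₁ = 17, a₂ = 17/2, a₃ = 17/3, ...
0 < aₙ ≤ 17 for all n ≥ 1
Lower bound: 0, Upper bound: 17
The sequence IS bounded

Bounded (0 < aₙ ≤ 17)


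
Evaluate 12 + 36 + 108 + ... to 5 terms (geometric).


Sₙ = 12×(3^5 - 1)/(3 - 1)
= 12×(243 - 1)/2
= 12×242/2
= 1452

S_5 = 1452


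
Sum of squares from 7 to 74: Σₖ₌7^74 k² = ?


Σₖ₌7^74 k² = Σₖ₌₁^74 k² − Σₖ₌₁^6 k²
= 74·75·149/6 − 6·7·13/6
= 137825 − 91 = 137734

Σk² = 137734


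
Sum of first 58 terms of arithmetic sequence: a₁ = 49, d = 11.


aₙ = 49 + (58-1)×11 = 676
Sₙ = n(a₁+aₙ)/2 = 58×(49+676)/2
= 58×725/2 = 21025

S_58 = 21025


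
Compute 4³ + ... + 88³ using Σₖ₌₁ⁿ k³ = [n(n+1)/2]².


Σₖ₌4^88 k³ = [88·89/2]² − [3·4/2]²
= 15335056 − 36 = 15335020

Σk³ = 15335020


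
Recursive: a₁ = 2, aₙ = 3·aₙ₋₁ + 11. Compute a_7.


Computing step by step:
a_1 = 2
a_2 = 17
a_3 = 62
a_4 = 197
a_5 = 602
a_6 = 1817
a_7 = 5462


a_7 = 5462


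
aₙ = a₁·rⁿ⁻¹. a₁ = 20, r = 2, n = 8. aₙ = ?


aₙ = a₁·r^(n-1)
= 20×2^7
= 20×128
= 2560

a_8 = 2560


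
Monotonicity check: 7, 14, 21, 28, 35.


Differences: 7, 7, 7, 7
All differences > 0 → strictly INCREASING

Monotonically increasing


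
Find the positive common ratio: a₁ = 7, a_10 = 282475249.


r^(n-1) = aₙ/a₁
r^9 = 282475249/7 = 40353607
r = 40353607^(1/9)
= 7

r = 7


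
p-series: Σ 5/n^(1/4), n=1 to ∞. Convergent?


p-series test: Σ c/n^p converges if p > 1, diverges if p ≤ 1 (constant c > 0 doesn't affect convergence).
p = 1/4
1/4 ≤ 1 → DIVERGES

Diverges (p = 1/4 ≤ 1)


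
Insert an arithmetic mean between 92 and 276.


AM = (92 + 276)/2 = 368/2 = 184

AM = 184


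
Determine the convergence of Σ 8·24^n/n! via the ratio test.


aₙ = 8·24^n/n!
a_{n+1}/aₙ = 24^(n+1)/(n+1)! × n!/24^n  (constant 8 cancels)
= 24/(n+1)
L = lim(n→∞) 24/(n+1) = 0
L < 1 → series CONVERGES

Converges (ratio test: L = 0 < 1)


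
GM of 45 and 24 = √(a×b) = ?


GM = √(45×24) = √1080 = 32.8634

GM = 32.8634


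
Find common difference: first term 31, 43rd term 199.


d = (aₙ - a₁)/(n-1)
= (199 - 31)/(43-1)
= 168/42 = 4

d = 4


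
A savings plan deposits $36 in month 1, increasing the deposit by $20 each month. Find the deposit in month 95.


aₙ = a₁ + (n-1)d
= 36 + (95-1)×20
= 36 + 1880
= 1916

a_95 = 1916


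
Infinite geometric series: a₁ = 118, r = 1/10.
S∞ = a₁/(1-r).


S∞ = a₁/(1-r) = 118/(1 - 1/10)
= 118/(9/10)
= 1180/9

S∞ = 1180/9


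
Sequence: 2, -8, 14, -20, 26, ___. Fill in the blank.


Pattern: alternating sign, magnitude arithmetic (d=6)
Terms: 2, -8, 14, -20, 26
Next term = -32

Next term = -32


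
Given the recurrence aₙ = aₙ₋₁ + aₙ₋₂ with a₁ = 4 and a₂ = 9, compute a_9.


Computing iteratively: 4, 9, 13, 22, 35, 57, 92, 149, 241
a_9 = 241

a_9 = 241


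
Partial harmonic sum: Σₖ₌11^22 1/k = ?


Σₖ₌11^22 1/k = 1/11 + 1/12 + 1/13 + ... + 1/22
= 177351847/232792560
≈ 0.7618

Sum = 177351847/232792560 ≈ 0.7618
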